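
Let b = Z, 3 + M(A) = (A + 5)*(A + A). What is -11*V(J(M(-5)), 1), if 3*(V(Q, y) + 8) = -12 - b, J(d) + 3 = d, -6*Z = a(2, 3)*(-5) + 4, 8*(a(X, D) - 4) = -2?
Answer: 10153/72 ≈ 141.01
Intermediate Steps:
M(A) = -3 + 2*A*(5 + A) (M(A) = -3 + (A + 5)*(A + A) = -3 + (5 + A)*(2*A) = -3 + 2*A*(5 + A))
a(X, D) = 15/4 (a(X, D) = 4 + (1/8)*(-2) = 4 - 1/4 = 15/4)
Z = 59/24 (Z = -((15/4)*(-5) + 4)/6 = -(-75/4 + 4)/6 = -1/6*(-59/4) = 59/24 ≈ 2.4583)
b = 59/24 ≈ 2.4583
J(d) = -3 + d
V(Q, y) = -923/72 (V(Q, y) = -8 + (-12 - 1*59/24)/3 = -8 + (-12 - 59/24)/3 = -8 + (1/3)*(-347/24) = -8 - 347/72 = -923/72)
-11*V(J(M(-5)), 1) = -11*(-923/72) = 10153/72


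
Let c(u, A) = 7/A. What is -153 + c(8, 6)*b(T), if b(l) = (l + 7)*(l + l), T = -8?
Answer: -403/3 ≈ -134.33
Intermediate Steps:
b(l) = 2*l*(7 + l) (b(l) = (7 + l)*(2*l) = 2*l*(7 + l))
-153 + c(8, 6)*b(T) = -153 + (7/6)*(2*(-8)*(7 - 8)) = -153 + (7*(⅙))*(2*(-8)*(-1)) = -153 + (7/6)*16 = -153 + 56/3 = -403/3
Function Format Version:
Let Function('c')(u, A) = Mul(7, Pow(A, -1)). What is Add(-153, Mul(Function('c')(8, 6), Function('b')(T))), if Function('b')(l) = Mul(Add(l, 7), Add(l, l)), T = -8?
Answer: Rational(-403, 3) ≈ -134.33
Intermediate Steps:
Function('b')(l) = Mul(2, l, Add(7, l)) (Function('b')(l) = Mul(Add(7, l), Mul(2, l)) = Mul(2, l, Add(7, l)))
Add(-153, Mul(Function('c')(8, 6), Function('b')(T))) = Add(-153, Mul(Mul(7, Pow(6, -1)), Mul(2, -8, Add(7, -8)))) = Add(-153, Mul(Mul(7, Rational(1, 6)), Mul(2, -8, -1))) = Add(-153, Mul(Rational(7, 6), 16)) = Add(-153, Rational(56, 3)) = Rational(-403, 3)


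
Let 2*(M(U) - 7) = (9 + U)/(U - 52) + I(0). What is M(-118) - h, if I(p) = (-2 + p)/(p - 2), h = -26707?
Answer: 9083039/340 ≈ 26715.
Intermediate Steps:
I(p) = 1 (I(p) = (-2 + p)/(-2 + p) = 1)
M(U) = 15/2 + (9 + U)/(2*(-52 + U)) (M(U) = 7 + ((9 + U)/(U - 52) + 1)/2 = 7 + ((9 + U)/(-52 + U) + 1)/2 = 7 + (1 + (9 + U)/(-52 + U))/2 = 7 + (½ + (9 + U)/(2*(-52 + U))) = 15/2 + (9 + U)/(2*(-52 + U)))
M(-118) - h = (-771 + 16*(-118))/(2*(-52 - 118)) - 1*(-26707) = (½)*(-771 - 1888)/(-170) + 26707 = (½)*(-1/170)*(-2659) + 26707 = 2659/340 + 26707 = 9083039/340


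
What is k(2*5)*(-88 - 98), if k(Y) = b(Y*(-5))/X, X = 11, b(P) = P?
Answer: 9300/11 ≈ 845.45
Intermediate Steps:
k(Y) = -5*Y/11 (k(Y) = (Y*(-5))/11 = -5*Y*(1/11) = -5*Y/11)
k(2*5)*(-88 - 98) = (-10*5/11)*(-88 - 98) = -5/11*10*(-186) = -50/11*(-186) = 9300/11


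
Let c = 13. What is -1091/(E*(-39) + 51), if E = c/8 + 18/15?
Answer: 43640/2367 ≈ 18.437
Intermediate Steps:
E = 113/40 (E = 13/8 + 18/15 = 13*(1/8) + 18*(1/15) = 13/8 + 6/5 = 113/40 ≈ 2.8250)
-1091/(E*(-39) + 51) = -1091/((113/40)*(-39) + 51) = -1091/(-4407/40 + 51) = -1091/(-2367/40) = -1091*(-40/2367) = 43640/2367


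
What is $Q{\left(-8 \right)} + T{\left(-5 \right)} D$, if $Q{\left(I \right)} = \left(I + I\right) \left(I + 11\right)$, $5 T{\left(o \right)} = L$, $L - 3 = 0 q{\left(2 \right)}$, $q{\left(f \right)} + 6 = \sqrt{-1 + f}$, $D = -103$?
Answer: $- \frac{549}{5} \approx -109.8$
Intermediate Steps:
$q{\left(f \right)} = -6 + \sqrt{-1 + f}$
$L = 3$ ($L = 3 + 0 \left(-6 + \sqrt{-1 + 2}\right) = 3 + 0 \left(-6 + \sqrt{1}\right) = 3 + 0 \left(-6 + 1\right) = 3 + 0 \left(-5\right) = 3 + 0 = 3$)
$T{\left(o \right)} = \frac{3}{5}$ ($T{\left(o \right)} = \frac{1}{5} \cdot 3 = \frac{3}{5}$)
$Q{\left(I \right)} = 2 I \left(11 + I\right)$
$Q{\left(-8 \right)} + T{\left(-5 \right)} D = 2 \left(-8\right) \left(11 - 8\right) + \frac{3}{5} \left(-103\right) = 2 \left(-8\right) 3 - \frac{309}{5} = -48 - \frac{309}{5} = - \frac{549}{5}$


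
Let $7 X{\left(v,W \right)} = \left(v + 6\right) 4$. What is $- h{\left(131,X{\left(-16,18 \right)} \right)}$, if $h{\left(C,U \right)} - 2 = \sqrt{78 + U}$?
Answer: $-2 - \frac{\sqrt{3542}}{7} \approx -10.502$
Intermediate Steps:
$X{\left(v,W \right)} = \frac{24}{7} + \frac{4 v}{7}$ ($X{\left(v,W \right)} = \frac{\left(v + 6\right) 4}{7} = \frac{\left(6 + v\right) 4}{7} = \frac{24 + 4 v}{7} = \frac{24}{7} + \frac{4 v}{7}$)
$h{\left(C,U \right)} = 2 + \sqrt{78 + U}$
$- h{\left(131,X{\left(-16,18 \right)} \right)} = - (2 + \sqrt{78 + \left(\frac{24}{7} + \frac{4}{7} \left(-16\right)\right)}) = - (2 + \sqrt{78 + \left(\frac{24}{7} - \frac{64}{7}\right)}) = - (2 + \sqrt{78 - \frac{40}{7}}) = - (2 + \sqrt{\frac{506}{7}}) = - (2 + \frac{\sqrt{3542}}{7}) = -2 - \frac{\sqrt{3542}}{7}$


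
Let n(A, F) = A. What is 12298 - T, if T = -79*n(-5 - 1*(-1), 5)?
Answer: 11982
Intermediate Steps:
T = 316 (T = -79*(-5 - 1*(-1)) = -79*(-5 + 1) = -79*(-4) = 316)
12298 - T = 12298 - 1*316 = 12298 - 316 = 11982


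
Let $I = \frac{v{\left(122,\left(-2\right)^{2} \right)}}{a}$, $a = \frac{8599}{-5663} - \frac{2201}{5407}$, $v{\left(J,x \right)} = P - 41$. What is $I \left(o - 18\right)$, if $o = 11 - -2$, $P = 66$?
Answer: $\frac{3827480125}{58959056} \approx 64.918$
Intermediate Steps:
$v{\left(J,x \right)} = 25$ ($v{\left(J,x \right)} = 66 - 41 = 25$)
$a = - \frac{58959056}{30619841}$ ($a = 8599 \left(- \frac{1}{5663}\right) - \frac{2201}{5407} = - \frac{8599}{5663} - \frac{2201}{5407} = - \frac{58959056}{30619841} \approx -1.9255$)
$o = 13$ ($o = 11 + 2 = 13$)
$I = - \frac{765496025}{58959056}$ ($I = \frac{25}{- \frac{58959056}{30619841}} = 25 \left(- \frac{30619841}{58959056}\right) = - \frac{765496025}{58959056} \approx -12.984$)
$I \left(o - 18\right) = - \frac{765496025 \left(13 - 18\right)}{58959056} = \left(- \frac{765496025}{58959056}\right) \left(-5\right) = \frac{3827480125}{58959056}$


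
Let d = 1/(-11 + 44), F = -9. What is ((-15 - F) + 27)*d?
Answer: 7/11 ≈ 0.63636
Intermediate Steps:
d = 1/33 ≈ 0.030303
((-15 - F) + 27)*d = ((-15 - 1*(-9)) + 27)*(1/33) = ((-15 + 9) + 27)*(1/33) = (-6 + 27)*(1/33) = 21*(1/33) = 7/11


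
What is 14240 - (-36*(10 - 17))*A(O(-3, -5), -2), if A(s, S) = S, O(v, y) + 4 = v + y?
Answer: 14744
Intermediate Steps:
O(v, y) = -4 + v + y (O(v, y) = -4 + (v + y) = -4 + v + y)
14240 - (-36*(10 - 17))*A(O(-3, -5), -2) = 14240 - (-36*(10 - 17))*(-2) = 14240 - (-36*(-7))*(-2) = 14240 - 252*(-2) = 14240 - 1*(-504) = 14240 + 504 = 14744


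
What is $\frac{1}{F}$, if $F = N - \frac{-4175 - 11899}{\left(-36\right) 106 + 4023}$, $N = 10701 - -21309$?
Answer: $\frac{23}{738016} \approx 3.1165 \cdot 10^{-5}$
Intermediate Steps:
$N = 32010$ ($N = 10701 + 21309 = 32010$)
$F = \frac{738016}{23}$ ($F = 32010 - \frac{-4175 - 11899}{\left(-36\right) 106 + 4023} = 32010 - - \frac{16074}{-3816 + 4023} = 32010 - - \frac{16074}{207} = 32010 - \left(-16074\right) \frac{1}{207} = 32010 - - \frac{1786}{23} = 32010 + \frac{1786}{23} = \frac{738016}{23} \approx 32088.0$)
$\frac{1}{F} = \frac{1}{\frac{738016}{23}} = \frac{23}{738016}$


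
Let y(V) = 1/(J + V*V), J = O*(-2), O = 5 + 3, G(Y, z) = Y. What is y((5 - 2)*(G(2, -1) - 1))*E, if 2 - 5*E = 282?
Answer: 8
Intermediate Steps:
O = 8
J = -16 (J = 8*(-2) = -16)
E = -56 (E = 2/5 - 1/5*282 = 2/5 - 282/5 = -56)
y(V) = 1/(-16 + V**2) (y(V) = 1/(-16 + V*V) = 1/(-16 + V**2))
y((5 - 2)*(G(2, -1) - 1))*E = -56/(-16 + ((5 - 2)*(2 - 1))**2) = -56/(-16 + (3*1)**2) = -56/(-16 + 3**2) = -56/(-16 + 9) = -56/(-7) = -1/7*(-56) = 8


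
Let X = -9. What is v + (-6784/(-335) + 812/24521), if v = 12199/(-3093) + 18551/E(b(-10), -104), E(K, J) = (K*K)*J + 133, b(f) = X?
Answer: 424386877157596/30093436150815 ≈ 14.102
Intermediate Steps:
b(f) = -9
E(K, J) = 133 + J*K² (E(K, J) = K²*J + 133 = J*K² + 133 = 133 + J*K²)
v = -158520152/25644063 (v = 12199/(-3093) + 18551/(133 - 104*(-9)²) = 12199*(-1/3093) + 18551/(133 - 104*81) = -12199/3093 + 18551/(133 - 8424) = -12199/3093 + 18551/(-8291) = -12199/3093 + 18551*(-1/8291) = -12199/3093 - 18551/8291 = -158520152/25644063 ≈ -6.1816)
v + (-6784/(-335) + 812/24521) = -158520152/25644063 + (-6784/(-335) + 812/24521) = -158520152/25644063 + (-6784*(-1/335) + 812*(1/24521)) = -158520152/25644063 + (6784/335 + 116/3503) = -158520152/25644063 + 23803212/1173505 = 424386877157596/30093436150815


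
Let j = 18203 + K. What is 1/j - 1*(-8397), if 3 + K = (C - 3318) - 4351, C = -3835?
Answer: 56226313/6696 ≈ 8397.0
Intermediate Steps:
K = -11507 (K = -3 + ((-3835 - 3318) - 4351) = -3 + (-7153 - 4351) = -3 - 11504 = -11507)
j = 6696 (j = 18203 - 11507 = 6696)
1/j - 1*(-8397) = 1/6696 - 1*(-8397) = 1/6696 + 8397 = 56226313/6696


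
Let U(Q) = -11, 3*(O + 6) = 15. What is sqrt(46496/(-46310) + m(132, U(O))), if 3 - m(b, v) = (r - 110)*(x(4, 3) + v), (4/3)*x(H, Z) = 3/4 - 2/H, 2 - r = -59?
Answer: I*sqrt(4527855195765)/92620 ≈ 22.974*I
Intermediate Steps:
r = 61 (r = 2 - 1*(-59) = 2 + 59 = 61)
O = -1 (O = -6 + (1/3)*15 = -6 + 5 = -1)
x(H, Z) = 9/16 - 3/(2*H) (x(H, Z) = 3*(3/4 - 2/H)/4 = 9/16 - 3/(2*H))
m(b, v) = 195/16 + 49*v (m(b, v) = 3 - (61 - 110)*((3/16)*(-8 + 3*4)/4 + v) = 3 - (-49)*((3/16)*(1/4)*(-8 + 12) + v) = 3 - (-49)*((3/16)*(1/4)*4 + v) = 3 - (-49)*(3/16 + v) = 3 - (-147/16 - 49*v) = 3 + (147/16 + 49*v) = 195/16 + 49*v)
sqrt(46496/(-46310) + m(132, U(O))) = sqrt(46496/(-46310) + (195/16 + 49*(-11))) = sqrt(46496*(-1/46310) + (195/16 - 539)) = sqrt(-23248/23155 - 8429/16) = sqrt(-195545463/370480) = I*sqrt(4527855195765)/92620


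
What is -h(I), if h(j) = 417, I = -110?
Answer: -417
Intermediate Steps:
-h(I) = -1*417 = -417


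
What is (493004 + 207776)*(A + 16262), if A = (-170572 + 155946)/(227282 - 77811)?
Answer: 1703373875765280/149471 ≈ 1.1396e+10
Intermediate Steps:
A = -14626/149471 ≈ -0.097852
(493004 + 207776)*(A + 16262) = (493004 + 207776)*(-14626/149471 + 16262) = 700780*(2430682776/149471) = 1703373875765280/149471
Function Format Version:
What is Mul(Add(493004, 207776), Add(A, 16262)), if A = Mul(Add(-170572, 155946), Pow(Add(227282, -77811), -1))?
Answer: Rational(1703373875765280, 149471) ≈ 1.1396e+10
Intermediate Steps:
A = Rational(-14626, 149471) (A = Mul(-14626, Pow(149471, -1)) = Mul(-14626, Rational(1, 149471)) = Rational(-14626, 149471) ≈ -0.097852)
Mul(Add(493004, 207776), Add(A, 16262)) = Mul(Add(493004, 207776), Add(Rational(-14626, 149471), 16262)) = Mul(700780, Rational(2430682776, 149471)) = Rational(1703373875765280, 149471)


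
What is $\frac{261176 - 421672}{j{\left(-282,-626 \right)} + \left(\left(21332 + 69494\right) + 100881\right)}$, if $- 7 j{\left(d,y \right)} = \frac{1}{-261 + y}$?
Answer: $- \frac{249129916}{297577191} \approx -0.83719$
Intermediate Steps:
$j{\left(d,y \right)} = - \frac{1}{7 \left(-261 + y\right)}$
$\frac{261176 - 421672}{j{\left(-282,-626 \right)} + \left(\left(21332 + 69494\right) + 100881\right)} = \frac{261176 - 421672}{- \frac{1}{-1827 + 7 \left(-626\right)} + \left(\left(21332 + 69494\right) + 100881\right)} = - \frac{160496}{- \frac{1}{-1827 - 4382} + \left(90826 + 100881\right)} = - \frac{160496}{- \frac{1}{-6209} + 191707} = - \frac{160496}{\left(-1\right) \left(- \frac{1}{6209}\right) + 191707} = - \frac{160496}{\frac{1}{6209} + 191707} = - \frac{160496}{\frac{1190308764}{6209}} = \left(-160496\right) \frac{6209}{1190308764} = - \frac{249129916}{297577191}$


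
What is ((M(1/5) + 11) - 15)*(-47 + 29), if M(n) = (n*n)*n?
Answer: 8982/125 ≈ 71.856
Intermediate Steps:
M(n) = n**3 (M(n) = n**2*n = n**3)
((M(1/5) + 11) - 15)*(-47 + 29) = (((1/5)**3 + 11) - 15)*(-47 + 29) = (((1/5)**3 + 11) - 15)*(-18) = ((1/125 + 11) - 15)*(-18) = (1376/125 - 15)*(-18) = -499/125*(-18) = 8982/125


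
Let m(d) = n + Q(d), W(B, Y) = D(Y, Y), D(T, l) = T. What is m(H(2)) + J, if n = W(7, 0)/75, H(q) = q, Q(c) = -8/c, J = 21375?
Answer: 21371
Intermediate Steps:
W(B, Y) = Y
n = 0 (n = 0/75 = 0*(1/75) = 0)
m(d) = -8/d (m(d) = 0 - 8/d = -8/d)
m(H(2)) + J = -8/2 + 21375 = -8*½ + 21375 = -4 + 21375 = 21371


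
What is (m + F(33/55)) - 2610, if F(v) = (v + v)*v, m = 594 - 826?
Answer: -71032/25 ≈ -2841.3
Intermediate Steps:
m = -232
F(v) = 2*v**2 (F(v) = (2*v)*v = 2*v**2)
(m + F(33/55)) - 2610 = (-232 + 2*(33/55)**2) - 2610 = (-232 + 2*(33*(1/55))**2) - 2610 = (-232 + 2*(3/5)**2) - 2610 = (-232 + 2*(9/25)) - 2610 = (-232 + 18/25) - 2610 = -5782/25 - 2610 = -71032/25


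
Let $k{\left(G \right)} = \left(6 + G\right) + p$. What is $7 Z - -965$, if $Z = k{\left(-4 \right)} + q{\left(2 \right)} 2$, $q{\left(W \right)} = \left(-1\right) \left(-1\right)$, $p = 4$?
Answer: $1021$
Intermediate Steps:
$k{\left(G \right)} = 10 + G$ ($k{\left(G \right)} = \left(6 + G\right) + 4 = 10 + G$)
$q{\left(W \right)} = 1$
$Z = 8$ ($Z = \left(10 - 4\right) + 1 \cdot 2 = 6 + 2 = 8$)
$7 Z - -965 = 7 \cdot 8 - -965 = 56 + 965 = 1021$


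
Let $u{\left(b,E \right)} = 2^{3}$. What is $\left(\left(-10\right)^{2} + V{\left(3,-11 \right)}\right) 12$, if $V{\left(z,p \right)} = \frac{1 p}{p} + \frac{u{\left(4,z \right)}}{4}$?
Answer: $1236$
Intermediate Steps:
$u{\left(b,E \right)} = 8$
$V{\left(z,p \right)} = 3$ ($V{\left(z,p \right)} = \frac{1 p}{p} + \frac{8}{4} = \frac{p}{p} + 8 \cdot \frac{1}{4} = 1 + 2 = 3$)
$\left(\left(-10\right)^{2} + V{\left(3,-11 \right)}\right) 12 = \left(\left(-10\right)^{2} + 3\right) 12 = \left(100 + 3\right) 12 = 103 \cdot 12 = 1236$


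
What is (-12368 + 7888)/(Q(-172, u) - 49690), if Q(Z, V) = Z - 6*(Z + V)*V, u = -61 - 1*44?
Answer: 1120/56093 ≈ 0.019967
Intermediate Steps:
u = -105 (u = -61 - 44 = -105)
Q(Z, V) = Z - 6*V*(V + Z) (Q(Z, V) = Z - 6*(V + Z)*V = Z - 6*V*(V + Z))
(-12368 + 7888)/(Q(-172, u) - 49690) = (-12368 + 7888)/((-172 - 6*(-105)**2 - 6*(-105)*(-172)) - 49690) = -4480/((-172 - 6*11025 - 108360) - 49690) = -4480/((-172 - 66150 - 108360) - 49690) = -4480/(-174682 - 49690) = -4480/(-224372) = -4480*(-1/224372) = 1120/56093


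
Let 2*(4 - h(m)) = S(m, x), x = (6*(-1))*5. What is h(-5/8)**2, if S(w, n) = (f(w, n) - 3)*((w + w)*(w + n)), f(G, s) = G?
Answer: 1411730329/262144 ≈ 5385.3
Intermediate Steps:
x = -30 (x = -6*5 = -30)
S(w, n) = 2*w*(-3 + w)*(n + w) (S(w, n) = (w - 3)*((w + w)*(w + n)) = (-3 + w)*((2*w)*(n + w)) = (-3 + w)*(2*w*(n + w)) = 2*w*(-3 + w)*(n + w))
h(m) = 4 - m*(90 + m**2 - 33*m) (h(m) = 4 - m*(m**2 - 3*(-30) - 3*m - 30*m) = 4 - m*(m**2 + 90 - 3*m - 30*m) = 4 - m*(90 + m**2 - 33*m))
h(-5/8)**2 = (4 - (-5/8)*(90 + (-5/8)**2 - (-165)/8))**2 = (4 - (-5*1/8)*(90 + (-5*1/8)**2 - (-165)/8))**2 = (4 - 1*(-5/8)*(90 + (-5/8)**2 - 33*(-5/8)))**2 = (4 - 1*(-5/8)*(90 + 25/64 + 165/8))**2 = (4 - 1*(-5/8)*7105/64)**2 = (4 + 35525/512)**2 = (37573/512)**2 = 1411730329/262144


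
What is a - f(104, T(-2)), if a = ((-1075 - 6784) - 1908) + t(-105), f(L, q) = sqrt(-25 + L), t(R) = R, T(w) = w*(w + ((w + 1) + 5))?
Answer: -9872 - sqrt(79) ≈ -9880.9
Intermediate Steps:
T(w) = w*(6 + 2*w) (T(w) = w*(w + ((1 + w) + 5)) = w*(w + (6 + w)) = w*(6 + 2*w))
a = -9872 (a = ((-1075 - 6784) - 1908) - 105 = (-7859 - 1908) - 105 = -9767 - 105 = -9872)
a - f(104, T(-2)) = -9872 - sqrt(-25 + 104) = -9872 - sqrt(79)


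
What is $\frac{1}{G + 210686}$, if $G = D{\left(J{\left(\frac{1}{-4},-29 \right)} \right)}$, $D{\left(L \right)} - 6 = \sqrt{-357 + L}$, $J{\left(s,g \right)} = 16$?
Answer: $\frac{210692}{44391119205} - \frac{i \sqrt{341}}{44391119205} \approx 4.7463 \cdot 10^{-6} - 4.1599 \cdot 10^{-10} i$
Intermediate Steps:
$D{\left(L \right)} = 6 + \sqrt{-357 + L}$
$G = 6 + i \sqrt{341}$ ($G = 6 + \sqrt{-357 + 16} = 6 + \sqrt{-341} = 6 + i \sqrt{341} \approx 6.0 + 18.466 i$)
$\frac{1}{G + 210686} = \frac{1}{\left(6 + i \sqrt{341}\right) + 210686} = \frac{1}{210692 + i \sqrt{341}}$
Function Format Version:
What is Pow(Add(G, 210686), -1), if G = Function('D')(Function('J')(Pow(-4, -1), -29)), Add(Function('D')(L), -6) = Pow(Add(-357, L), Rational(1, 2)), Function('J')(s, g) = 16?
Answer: Add(Rational(210692, 44391119205), Mul(Rational(-1, 44391119205), I, Pow(341, Rational(1, 2)))) ≈ Add(4.7463e-6, Mul(-4.1599e-10, I))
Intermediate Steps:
Function('D')(L) = Add(6, Pow(Add(-357, L), Rational(1, 2)))
G = Add(6, Mul(I, Pow(341, Rational(1, 2)))) (G = Add(6, Pow(Add(-357, 16), Rational(1, 2))) = Add(6, Pow(-341, Rational(1, 2))) = Add(6, Mul(I, Pow(341, Rational(1, 2)))) ≈ Add(6.0000, Mul(18.466, I)))
Pow(Add(G, 210686), -1) = Pow(Add(Add(6, Mul(I, Pow(341, Rational(1, 2)))), 210686), -1) = Pow(Add(210692, Mul(I, Pow(341, Rational(1, 2)))), -1)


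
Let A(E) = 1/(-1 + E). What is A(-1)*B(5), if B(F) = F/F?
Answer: -1/2 ≈ -0.50000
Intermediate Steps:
B(F) = 1
A(-1)*B(5) = 1/(-1 - 1) = 1/(-2) = -1/2*1 = -1/2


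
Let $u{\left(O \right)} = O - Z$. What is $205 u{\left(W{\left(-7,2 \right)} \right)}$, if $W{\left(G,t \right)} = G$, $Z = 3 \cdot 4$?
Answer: $-3895$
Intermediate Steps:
$Z = 12$
$u{\left(O \right)} = -12 + O$ ($u{\left(O \right)} = O - 12 = -12 + O$)
$205 u{\left(W{\left(-7,2 \right)} \right)} = 205 \left(-12 - 7\right) = 205 \left(-19\right) = -3895$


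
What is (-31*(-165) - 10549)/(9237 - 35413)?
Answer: 2717/13088 ≈ 0.20759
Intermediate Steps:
(-31*(-165) - 10549)/(9237 - 35413) = (5115 - 10549)/(-26176) = -5434*(-1/26176) = 2717/13088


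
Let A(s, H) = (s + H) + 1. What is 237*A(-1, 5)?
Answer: 1185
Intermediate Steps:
A(s, H) = 1 + H + s (A(s, H) = (H + s) + 1 = 1 + H + s)
237*A(-1, 5) = 237*(1 + 5 - 1) = 237*5 = 1185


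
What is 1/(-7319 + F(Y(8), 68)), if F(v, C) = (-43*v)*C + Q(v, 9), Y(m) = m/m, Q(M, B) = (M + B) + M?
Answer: -1/10232 ≈ -9.7733e-5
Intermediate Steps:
Q(M, B) = B + 2*M (Q(M, B) = (B + M) + M = B + 2*M)
Y(m) = 1
F(v, C) = 9 + 2*v - 43*C*v (F(v, C) = (-43*v)*C + (9 + 2*v) = -43*C*v + (9 + 2*v) = 9 + 2*v - 43*C*v)
1/(-7319 + F(Y(8), 68)) = 1/(-7319 + (9 + 2*1 - 43*68*1)) = 1/(-7319 + (9 + 2 - 2924)) = 1/(-7319 - 2913) = 1/(-10232) = -1/10232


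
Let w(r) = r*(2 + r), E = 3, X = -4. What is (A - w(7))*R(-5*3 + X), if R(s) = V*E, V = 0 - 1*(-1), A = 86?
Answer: 69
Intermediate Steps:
V = 1 (V = 0 + 1 = 1)
R(s) = 3 (R(s) = 1*3 = 3)
(A - w(7))*R(-5*3 + X) = (86 - 7*(2 + 7))*3 = (86 - 7*9)*3 = (86 - 1*63)*3 = (86 - 63)*3 = 23*3 = 69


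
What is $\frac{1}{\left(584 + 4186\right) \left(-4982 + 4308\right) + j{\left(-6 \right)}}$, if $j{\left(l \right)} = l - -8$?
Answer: $- \frac{1}{3214978} \approx -3.1104 \cdot 10^{-7}$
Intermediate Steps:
$j{\left(l \right)} = 8 + l$ ($j{\left(l \right)} = l + 8 = 8 + l$)
$\frac{1}{\left(584 + 4186\right) \left(-4982 + 4308\right) + j{\left(-6 \right)}} = \frac{1}{\left(584 + 4186\right) \left(-4982 + 4308\right) + \left(8 - 6\right)} = \frac{1}{4770 \left(-674\right) + 2} = \frac{1}{-3214980 + 2} = \frac{1}{-3214978} = - \frac{1}{3214978}$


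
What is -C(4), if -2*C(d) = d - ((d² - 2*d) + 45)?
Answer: -49/2 ≈ -24.500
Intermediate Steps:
C(d) = 45/2 + d²/2 - 3*d/2 (C(d) = -(d - ((d² - 2*d) + 45))/2 = -(d - (45 + d² - 2*d))/2 = -(d + (-45 - d² + 2*d))/2 = -(-45 - d² + 3*d)/2 = 45/2 + d²/2 - 3*d/2)
-C(4) = -(45/2 + (½)*4² - 3/2*4) = -(45/2 + (½)*16 - 6) = -(45/2 + 8 - 6) = -1*49/2 = -49/2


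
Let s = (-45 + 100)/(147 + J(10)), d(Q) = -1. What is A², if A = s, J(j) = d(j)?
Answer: 3025/21316 ≈ 0.14191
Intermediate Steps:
J(j) = -1
s = 55/146 (s = (-45 + 100)/(147 - 1) = 55/146 ≈ 0.37671)
A = 55/146 ≈ 0.37671
A² = (55/146)² = 3025/21316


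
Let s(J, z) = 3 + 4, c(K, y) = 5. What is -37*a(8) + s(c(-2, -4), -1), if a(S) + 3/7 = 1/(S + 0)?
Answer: 1021/56 ≈ 18.232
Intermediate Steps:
s(J, z) = 7
a(S) = -3/7 + 1/S (a(S) = -3/7 + 1/(S + 0) = -3/7 + 1/S)
-37*a(8) + s(c(-2, -4), -1) = -37*(-3/7 + 1/8) + 7 = -37*(-17/56) + 7 = 629/56 + 7 = 1021/56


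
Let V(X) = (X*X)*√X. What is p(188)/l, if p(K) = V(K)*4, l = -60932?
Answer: -70688*√47/15233 ≈ -31.813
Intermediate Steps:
V(X) = X^(5/2) (V(X) = X²*√X = X^(5/2))
p(K) = 4*K^(5/2) (p(K) = K^(5/2)*4 = 4*K^(5/2))
p(188)/l = (4*188^(5/2))/(-60932) = (4*(70688*√47))*(-1/60932) = (282752*√47)*(-1/60932) = -70688*√47/15233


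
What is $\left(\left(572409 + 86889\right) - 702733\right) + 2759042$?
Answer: $2715607$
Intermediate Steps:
$\left(\left(572409 + 86889\right) - 702733\right) + 2759042 = \left(659298 - 702733\right) + 2759042 = -43435 + 2759042 = 2715607$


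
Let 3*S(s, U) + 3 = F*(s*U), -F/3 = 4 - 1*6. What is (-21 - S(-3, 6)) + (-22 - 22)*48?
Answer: -2096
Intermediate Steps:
F = 6 (F = -3*(4 - 1*6) = -3*(4 - 6) = -3*(-2) = 6)
S(s, U) = -1 + 2*U*s (S(s, U) = -1 + (6*(s*U))/3 = -1 + (6*(U*s))/3 = -1 + (6*U*s)/3 = -1 + 2*U*s)
(-21 - S(-3, 6)) + (-22 - 22)*48 = (-21 - (-1 + 2*6*(-3))) + (-22 - 22)*48 = (-21 - (-1 - 36)) - 44*48 = (-21 - 1*(-37)) - 2112 = (-21 + 37) - 2112 = 16 - 2112 = -2096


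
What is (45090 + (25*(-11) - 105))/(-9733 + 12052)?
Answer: 44710/2319 ≈ 19.280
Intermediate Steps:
(45090 + (25*(-11) - 105))/(-9733 + 12052) = (45090 + (-275 - 105))/2319 = (45090 - 380)*(1/2319) = 44710*(1/2319) = 44710/2319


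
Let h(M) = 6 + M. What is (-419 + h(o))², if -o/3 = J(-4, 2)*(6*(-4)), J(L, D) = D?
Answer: 72361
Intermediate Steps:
o = 144 (o = -6*6*(-4) = -6*(-24) = -3*(-48) = 144)
(-419 + h(o))² = (-419 + (6 + 144))² = (-419 + 150)² = (-269)² = 72361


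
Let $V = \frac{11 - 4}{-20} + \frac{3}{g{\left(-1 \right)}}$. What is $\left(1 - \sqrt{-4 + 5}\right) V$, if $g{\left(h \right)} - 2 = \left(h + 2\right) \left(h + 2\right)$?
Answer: $0$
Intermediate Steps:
$g{\left(h \right)} = 2 + \left(2 + h\right)^{2}$ ($g{\left(h \right)} = 2 + \left(h + 2\right) \left(h + 2\right) = 2 + \left(2 + h\right) \left(2 + h\right) = 2 + \left(2 + h\right)^{2}$)
$V = \frac{13}{20}$ ($V = \frac{11 - 4}{-20} + \frac{3}{2 + \left(2 - 1\right)^{2}} = 7 \left(- \frac{1}{20}\right) + \frac{3}{2 + 1^{2}} = - \frac{7}{20} + \frac{3}{2 + 1} = - \frac{7}{20} + \frac{3}{3} = - \frac{7}{20} + 3 \cdot \frac{1}{3} = - \frac{7}{20} + 1 = \frac{13}{20} \approx 0.65$)
$\left(1 - \sqrt{-4 + 5}\right) V = \left(1 - \sqrt{-4 + 5}\right) \frac{13}{20} = \left(1 - \sqrt{1}\right) \frac{13}{20} = \left(1 - 1\right) \frac{13}{20} = 0 \cdot \frac{13}{20} = 0$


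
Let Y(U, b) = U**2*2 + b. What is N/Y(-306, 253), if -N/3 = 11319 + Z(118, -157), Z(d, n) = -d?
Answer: -33603/187525 ≈ -0.17919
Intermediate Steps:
Y(U, b) = b + 2*U**2 (Y(U, b) = 2*U**2 + b = b + 2*U**2)
N = -33603 (N = -3*(11319 - 1*118) = -3*(11319 - 118) = -3*11201 = -33603)
N/Y(-306, 253) = -33603/(253 + 2*(-306)**2) = -33603/(253 + 2*93636) = -33603/(253 + 187272) = -33603/187525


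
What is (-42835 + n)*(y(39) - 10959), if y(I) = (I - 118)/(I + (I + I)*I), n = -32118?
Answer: 32035062106/39 ≈ 8.2141e+8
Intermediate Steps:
y(I) = (-118 + I)/(I + 2*I²) (y(I) = (-118 + I)/(I + (2*I)*I) = (-118 + I)/(I + 2*I²))
(-42835 + n)*(y(39) - 10959) = (-42835 - 32118)*((-118 + 39)/(39*(1 + 2*39)) - 10959) = -74953*((1/39)*(-79)/(1 + 78) - 10959) = -74953*((1/39)*(-79)/79 - 10959) = -74953*((1/39)*(1/79)*(-79) - 10959) = -74953*(-1/39 - 10959) = -74953*(-427402/39) = 32035062106/39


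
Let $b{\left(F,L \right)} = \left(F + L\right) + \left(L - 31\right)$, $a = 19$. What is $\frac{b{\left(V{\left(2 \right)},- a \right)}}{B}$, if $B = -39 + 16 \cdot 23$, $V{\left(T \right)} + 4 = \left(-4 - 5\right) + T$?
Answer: $- \frac{80}{329} \approx -0.24316$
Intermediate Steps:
$V{\left(T \right)} = -13 + T$ ($V{\left(T \right)} = -4 + \left(\left(-4 - 5\right) + T\right) = -4 + \left(-9 + T\right) = -13 + T$)
$b{\left(F,L \right)} = -31 + F + 2 L$ ($b{\left(F,L \right)} = \left(F + L\right) + \left(L - 31\right) = \left(F + L\right) + \left(-31 + L\right) = -31 + F + 2 L$)
$B = 329$ ($B = -39 + 368 = 329$)
$\frac{b{\left(V{\left(2 \right)},- a \right)}}{B} = \frac{-31 + \left(-13 + 2\right) + 2 \left(\left(-1\right) 19\right)}{329} = \left(-31 - 11 + 2 \left(-19\right)\right) \frac{1}{329} = \left(-31 - 11 - 38\right) \frac{1}{329} = \left(-80\right) \frac{1}{329} = - \frac{80}{329}$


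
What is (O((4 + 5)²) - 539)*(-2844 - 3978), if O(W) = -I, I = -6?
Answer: 3636126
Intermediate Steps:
O(W) = 6 (O(W) = -1*(-6) = 6)
(O((4 + 5)²) - 539)*(-2844 - 3978) = (6 - 539)*(-2844 - 3978) = -533*(-6822) = 3636126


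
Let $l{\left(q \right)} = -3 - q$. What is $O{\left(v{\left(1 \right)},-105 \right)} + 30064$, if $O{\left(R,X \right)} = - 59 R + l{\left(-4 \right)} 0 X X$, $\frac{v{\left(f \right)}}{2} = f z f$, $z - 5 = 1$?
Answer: $29356$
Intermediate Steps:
$z = 6$ ($z = 5 + 1 = 6$)
$v{\left(f \right)} = 12 f^{2}$ ($v{\left(f \right)} = 2 f 6 f = 2 \cdot 6 f f = 2 \cdot 6 f^{2} = 12 f^{2}$)
$O{\left(R,X \right)} = - 59 R$ ($O{\left(R,X \right)} = - 59 R + \left(-3 - -4\right) 0 X X = - 59 R + \left(-3 + 4\right) 0 X X = - 59 R + 1 \cdot 0 X X = - 59 R + 0 X X = - 59 R + 0 X = - 59 R + 0 = - 59 R$)
$O{\left(v{\left(1 \right)},-105 \right)} + 30064 = - 59 \cdot 12 \cdot 1^{2} + 30064 = - 59 \cdot 12 \cdot 1 + 30064 = \left(-59\right) 12 + 30064 = -708 + 30064 = 29356$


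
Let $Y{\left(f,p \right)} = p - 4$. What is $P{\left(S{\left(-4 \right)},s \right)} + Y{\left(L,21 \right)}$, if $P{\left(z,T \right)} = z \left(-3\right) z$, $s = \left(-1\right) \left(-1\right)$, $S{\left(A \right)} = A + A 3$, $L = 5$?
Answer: $-751$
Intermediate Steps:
$Y{\left(f,p \right)} = -4 + p$
$S{\left(A \right)} = 4 A$ ($S{\left(A \right)} = A + 3 A = 4 A$)
$s = 1$
$P{\left(z,T \right)} = - 3 z^{2}$ ($P{\left(z,T \right)} = - 3 z z = - 3 z^{2}$)
$P{\left(S{\left(-4 \right)},s \right)} + Y{\left(L,21 \right)} = - 3 \left(4 \left(-4\right)\right)^{2} + \left(-4 + 21\right) = - 3 \left(-16\right)^{2} + 17 = \left(-3\right) 256 + 17 = -768 + 17 = -751$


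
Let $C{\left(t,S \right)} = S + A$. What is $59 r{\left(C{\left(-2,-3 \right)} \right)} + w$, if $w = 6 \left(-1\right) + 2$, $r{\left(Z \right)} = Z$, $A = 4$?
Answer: $55$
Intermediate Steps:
$C{\left(t,S \right)} = 4 + S$ ($C{\left(t,S \right)} = S + 4 = 4 + S$)
$w = -4$ ($w = -6 + 2 = -4$)
$59 r{\left(C{\left(-2,-3 \right)} \right)} + w = 59 \left(4 - 3\right) - 4 = 59 \cdot 1 - 4 = 59 - 4 = 55$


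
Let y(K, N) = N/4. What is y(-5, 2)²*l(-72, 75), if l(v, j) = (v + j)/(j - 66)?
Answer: 1/12 ≈ 0.083333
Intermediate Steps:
l(v, j) = (j + v)/(-66 + j)
y(K, N) = N/4 (y(K, N) = N*(¼) = N/4)
y(-5, 2)²*l(-72, 75) = ((¼)*2)²*((75 - 72)/(-66 + 75)) = (½)²*(3/9) = ((⅑)*3)/4 = (¼)*(⅓) = 1/12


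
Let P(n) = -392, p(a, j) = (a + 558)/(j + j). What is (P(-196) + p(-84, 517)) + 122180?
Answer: 62964633/517 ≈ 1.2179e+5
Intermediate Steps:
p(a, j) = (558 + a)/(2*j) (p(a, j) = (558 + a)/((2*j)) = (558 + a)*(1/(2*j)) = (558 + a)/(2*j))
(P(-196) + p(-84, 517)) + 122180 = (-392 + (½)*(558 - 84)/517) + 122180 = (-392 + (½)*(1/517)*474) + 122180 = (-392 + 237/517) + 122180 = -202427/517 + 122180 = 62964633/517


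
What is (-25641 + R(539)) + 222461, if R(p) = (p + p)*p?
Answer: 777862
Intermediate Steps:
R(p) = 2*p² (R(p) = (2*p)*p = 2*p²)
(-25641 + R(539)) + 222461 = (-25641 + 2*539²) + 222461 = (-25641 + 2*290521) + 222461 = (-25641 + 581042) + 222461 = 555401 + 222461 = 777862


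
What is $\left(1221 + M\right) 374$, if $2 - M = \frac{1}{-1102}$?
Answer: $\frac{252028689}{551} \approx 4.574 \cdot 10^{5}$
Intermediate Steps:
$M = \frac{2205}{1102}$ ($M = 2 - \frac{1}{-1102} = 2 - - \frac{1}{1102} = 2 + \frac{1}{1102} = \frac{2205}{1102} \approx 2.0009$)
$\left(1221 + M\right) 374 = \left(1221 + \frac{2205}{1102}\right) 374 = \frac{1347747}{1102} \cdot 374 = \frac{252028689}{551}$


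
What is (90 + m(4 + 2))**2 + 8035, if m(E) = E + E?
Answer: 18439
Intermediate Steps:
m(E) = 2*E
(90 + m(4 + 2))**2 + 8035 = (90 + 2*(4 + 2))**2 + 8035 = (90 + 2*6)**2 + 8035 = (90 + 12)**2 + 8035 = 102**2 + 8035 = 10404 + 8035 = 18439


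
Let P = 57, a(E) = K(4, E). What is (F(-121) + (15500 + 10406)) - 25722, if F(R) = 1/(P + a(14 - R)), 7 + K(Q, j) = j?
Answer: 34041/185 ≈ 184.01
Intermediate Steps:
K(Q, j) = -7 + j
a(E) = -7 + E
F(R) = 1/(64 - R) (F(R) = 1/(57 + (-7 + (14 - R))) = 1/(57 + (7 - R)) = 1/(64 - R))
(F(-121) + (15500 + 10406)) - 25722 = (-1/(-64 - 121) + (15500 + 10406)) - 25722 = (-1/(-185) + 25906) - 25722 = (-1*(-1/185) + 25906) - 25722 = (1/185 + 25906) - 25722 = 4792611/185 - 25722 = 34041/185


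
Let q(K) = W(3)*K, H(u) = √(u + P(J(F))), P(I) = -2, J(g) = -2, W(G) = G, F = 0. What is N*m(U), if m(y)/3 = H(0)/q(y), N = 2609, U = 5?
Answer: 2609*I*√2/5 ≈ 737.94*I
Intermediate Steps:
H(u) = √(-2 + u) (H(u) = √(u - 2) = √(-2 + u))
q(K) = 3*K
m(y) = I*√2/y (m(y) = 3*(√(-2 + 0)/((3*y))) = 3*(√(-2)*(1/(3*y))) = 3*((I*√2)*(1/(3*y))) = 3*(I*√2/(3*y)) = I*√2/y)
N*m(U) = 2609*(I*√2/5) = 2609*I*√2/5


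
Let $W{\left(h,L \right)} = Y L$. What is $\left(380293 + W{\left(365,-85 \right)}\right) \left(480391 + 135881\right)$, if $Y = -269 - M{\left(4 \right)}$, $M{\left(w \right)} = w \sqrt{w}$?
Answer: $248874051936$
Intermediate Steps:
$M{\left(w \right)} = w^{\frac{3}{2}}$
$Y = -277$ ($Y = -269 - 4^{\frac{3}{2}} = -269 - 8 = -277$)
$W{\left(h,L \right)} = - 277 L$
$\left(380293 + W{\left(365,-85 \right)}\right) \left(480391 + 135881\right) = \left(380293 - -23545\right) \left(480391 + 135881\right) = \left(380293 + 23545\right) 616272 = 403838 \cdot 616272 = 248874051936$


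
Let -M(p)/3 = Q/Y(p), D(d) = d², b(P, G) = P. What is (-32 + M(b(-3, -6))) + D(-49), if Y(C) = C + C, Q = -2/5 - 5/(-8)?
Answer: 189529/80 ≈ 2369.1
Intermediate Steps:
Q = 9/40 (Q = -2*⅕ - 5*(-⅛) = -⅖ + 5/8 = 9/40 ≈ 0.22500)
Y(C) = 2*C
M(p) = -27/(80*p) (M(p) = -27/(40*(2*p)) = -27*1/(2*p)/40 = -27/(80*p))
(-32 + M(b(-3, -6))) + D(-49) = (-32 - 27/80/(-3)) + (-49)² = (-32 - 27/80*(-⅓)) + 2401 = (-32 + 9/80) + 2401 = -2551/80 + 2401 = 189529/80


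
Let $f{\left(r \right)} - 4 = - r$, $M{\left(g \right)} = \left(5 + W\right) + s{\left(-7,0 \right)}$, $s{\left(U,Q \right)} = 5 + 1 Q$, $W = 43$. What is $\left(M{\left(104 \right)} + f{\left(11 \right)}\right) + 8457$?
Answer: $8503$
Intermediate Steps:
$s{\left(U,Q \right)} = 5 + Q$
$M{\left(g \right)} = 53$ ($M{\left(g \right)} = \left(5 + 43\right) + \left(5 + 0\right) = 48 + 5 = 53$)
$f{\left(r \right)} = 4 - r$
$\left(M{\left(104 \right)} + f{\left(11 \right)}\right) + 8457 = \left(53 + \left(4 - 11\right)\right) + 8457 = \left(53 - 7\right) + 8457 = 46 + 8457 = 8503$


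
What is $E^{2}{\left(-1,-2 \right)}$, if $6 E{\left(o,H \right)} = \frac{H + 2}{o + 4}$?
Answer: $0$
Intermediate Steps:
$E{\left(o,H \right)} = \frac{2 + H}{6 \left(4 + o\right)}$ ($E{\left(o,H \right)} = \frac{\left(H + 2\right) \frac{1}{o + 4}}{6} = \frac{\left(2 + H\right) \frac{1}{4 + o}}{6} = \frac{\frac{1}{4 + o} \left(2 + H\right)}{6} = \frac{2 + H}{6 \left(4 + o\right)}$)
$E^{2}{\left(-1,-2 \right)} = \left(\frac{2 - 2}{6 \left(4 - 1\right)}\right)^{2} = \left(\frac{1}{6} \cdot \frac{1}{3} \cdot 0\right)^{2} = 0^{2} = 0$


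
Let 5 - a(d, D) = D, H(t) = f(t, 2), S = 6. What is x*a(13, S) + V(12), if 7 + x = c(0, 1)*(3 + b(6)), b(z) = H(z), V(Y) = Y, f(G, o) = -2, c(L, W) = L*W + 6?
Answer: 13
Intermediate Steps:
c(L, W) = 6 + L*W
H(t) = -2
b(z) = -2
a(d, D) = 5 - D
x = -1 (x = -7 + (6 + 0*1)*(3 - 2) = -7 + (6 + 0)*1 = -7 + 6*1 = -7 + 6 = -1)
x*a(13, S) + V(12) = -(5 - 1*6) + 12 = -(5 - 6) + 12 = -1*(-1) + 12 = 1 + 12 = 13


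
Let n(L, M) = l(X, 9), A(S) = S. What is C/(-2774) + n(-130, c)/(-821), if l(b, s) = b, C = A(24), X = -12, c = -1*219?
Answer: 6792/1138727 ≈ 0.0059646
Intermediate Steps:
c = -219
C = 24
n(L, M) = -12
C/(-2774) + n(-130, c)/(-821) = 24/(-2774) - 12/(-821) = 24*(-1/2774) - 12*(-1/821) = -12/1387 + 12/821 = 6792/1138727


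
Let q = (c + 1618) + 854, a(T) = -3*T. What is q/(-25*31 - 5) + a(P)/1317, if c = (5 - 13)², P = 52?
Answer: -288466/85605 ≈ -3.3697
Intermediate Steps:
c = 64 (c = (-8)² = 64)
q = 2536 (q = (64 + 1618) + 854 = 1682 + 854 = 2536)
q/(-25*31 - 5) + a(P)/1317 = 2536/(-25*31 - 5) - 3*52/1317 = 2536/(-775 - 5) - 156*1/1317 = 2536/(-780) - 52/439 = 2536*(-1/780) - 52/439 = -634/195 - 52/439 = -288466/85605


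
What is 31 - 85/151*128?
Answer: -6199/151 ≈ -41.053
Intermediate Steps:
31 - 85/151*128 = 31 - 10880/151 = -6199/151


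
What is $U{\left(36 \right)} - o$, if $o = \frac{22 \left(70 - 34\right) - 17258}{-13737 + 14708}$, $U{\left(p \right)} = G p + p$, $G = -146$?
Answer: $- \frac{5052154}{971} \approx -5203.0$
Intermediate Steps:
$U{\left(p \right)} = - 145 p$ ($U{\left(p \right)} = - 146 p + p = - 145 p$)
$o = - \frac{16466}{971}$ ($o = \frac{22 \cdot 36 - 17258}{971} = \left(792 - 17258\right) \frac{1}{971} = \left(-16466\right) \frac{1}{971} = - \frac{16466}{971} \approx -16.958$)
$U{\left(36 \right)} - o = \left(-145\right) 36 - - \frac{16466}{971} = -5220 + \frac{16466}{971} = - \frac{5052154}{971}$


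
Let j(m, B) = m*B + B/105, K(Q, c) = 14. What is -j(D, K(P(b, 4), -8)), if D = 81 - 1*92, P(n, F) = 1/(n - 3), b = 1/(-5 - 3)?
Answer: 2308/15 ≈ 153.87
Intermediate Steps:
b = -⅛ (b = 1/(-8) = -⅛ ≈ -0.12500)
P(n, F) = 1/(-3 + n)
D = -11 (D = 81 - 92 = -11)
j(m, B) = B/105 + B*m (j(m, B) = B*m + B*(1/105) = B*m + B/105 = B/105 + B*m)
-j(D, K(P(b, 4), -8)) = -14*(1/105 - 11) = -14*(-1154)/105 = -1*(-2308/15) = 2308/15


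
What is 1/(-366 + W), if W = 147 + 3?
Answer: -1/216 ≈ -0.0046296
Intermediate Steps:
W = 150
1/(-366 + W) = 1/(-366 + 150) = 1/(-216) = -1/216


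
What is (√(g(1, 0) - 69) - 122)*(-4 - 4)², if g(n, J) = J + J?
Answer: -7808 + 64*I*√69 ≈ -7808.0 + 531.62*I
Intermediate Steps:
g(n, J) = 2*J
(√(g(1, 0) - 69) - 122)*(-4 - 4)² = (√(2*0 - 69) - 122)*(-4 - 4)² = (√(0 - 69) - 122)*(-8)² = (√(-69) - 122)*64 = (I*√69 - 122)*64 = (-122 + I*√69)*64 = -7808 + 64*I*√69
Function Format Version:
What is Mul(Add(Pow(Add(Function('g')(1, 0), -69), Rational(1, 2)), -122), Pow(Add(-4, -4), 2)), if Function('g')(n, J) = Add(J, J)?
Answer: Add(-7808, Mul(64, I, Pow(69, Rational(1, 2)))) ≈ Add(-7808.0, Mul(531.62, I))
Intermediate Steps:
Function('g')(n, J) = Mul(2, J)
Mul(Add(Pow(Add(Function('g')(1, 0), -69), Rational(1, 2)), -122), Pow(Add(-4, -4), 2)) = Mul(Add(Pow(Add(Mul(2, 0), -69), Rational(1, 2)), -122), Pow(Add(-4, -4), 2)) = Mul(Add(Pow(Add(0, -69), Rational(1, 2)), -122), Pow(-8, 2)) = Mul(Add(Pow(-69, Rational(1, 2)), -122), 64) = Mul(Add(Mul(I, Pow(69, Rational(1, 2))), -122), 64) = Mul(Add(-122, Mul(I, Pow(69, Rational(1, 2)))), 64) = Add(-7808, Mul(64, I, Pow(69, Rational(1, 2))))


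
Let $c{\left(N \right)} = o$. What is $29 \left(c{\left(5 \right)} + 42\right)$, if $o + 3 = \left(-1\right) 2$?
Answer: $1073$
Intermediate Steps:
$o = -5$ ($o = -3 - 2 = -5$)
$c{\left(N \right)} = -5$
$29 \left(c{\left(5 \right)} + 42\right) = 29 \left(-5 + 42\right) = 29 \cdot 37 = 1073$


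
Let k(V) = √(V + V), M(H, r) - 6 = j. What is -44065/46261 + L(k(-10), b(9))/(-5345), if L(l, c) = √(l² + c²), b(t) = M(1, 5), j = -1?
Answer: -44065/46261 - √5/5345 ≈ -0.95295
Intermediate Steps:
M(H, r) = 5 (M(H, r) = 6 - 1 = 5)
k(V) = √2*√V (k(V) = √(2*V) = √2*√V)
b(t) = 5
L(l, c) = √(c² + l²)
-44065/46261 + L(k(-10), b(9))/(-5345) = -44065/46261 + √(5² + (√2*√(-10))²)/(-5345) = -44065*1/46261 + √(25 + (√2*(I*√10))²)*(-1/5345) = -44065/46261 + √(25 + (2*I*√5)²)*(-1/5345) = -44065/46261 + √(25 - 20)*(-1/5345) = -44065/46261 + √5*(-1/5345) = -44065/46261 - √5/5345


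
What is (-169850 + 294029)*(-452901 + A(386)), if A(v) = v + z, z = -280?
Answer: -56227630305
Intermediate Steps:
A(v) = -280 + v (A(v) = v - 280 = -280 + v)
(-169850 + 294029)*(-452901 + A(386)) = (-169850 + 294029)*(-452901 + (-280 + 386)) = 124179*(-452901 + 106) = 124179*(-452795) = -56227630305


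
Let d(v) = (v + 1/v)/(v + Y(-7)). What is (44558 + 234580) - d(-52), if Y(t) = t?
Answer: 856392679/3068 ≈ 2.7914e+5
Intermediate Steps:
d(v) = (v + 1/v)/(-7 + v) (d(v) = (v + 1/v)/(v - 7) = (v + 1/v)/(-7 + v))
(44558 + 234580) - d(-52) = (44558 + 234580) - (1 + (-52)²)/((-52)*(-7 - 52)) = 279138 - (-1)*(1 + 2704)/(52*(-59)) = 279138 - (-1)*(-1)*2705/(52*59) = 279138 - 1*2705/3068 = 279138 - 2705/3068 = 856392679/3068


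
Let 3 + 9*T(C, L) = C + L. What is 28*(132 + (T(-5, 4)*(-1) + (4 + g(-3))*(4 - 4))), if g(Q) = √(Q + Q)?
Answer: 33376/9 ≈ 3708.4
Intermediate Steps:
g(Q) = √2*√Q (g(Q) = √(2*Q) = √2*√Q)
T(C, L) = -⅓ + C/9 + L/9 (T(C, L) = -⅓ + (C + L)/9 = -⅓ + (C/9 + L/9) = -⅓ + C/9 + L/9)
28*(132 + (T(-5, 4)*(-1) + (4 + g(-3))*(4 - 4))) = 28*(132 + ((-⅓ + (⅑)*(-5) + (⅑)*4)*(-1) + (4 + √2*√(-3))*(4 - 4))) = 28*(132 + ((-⅓ - 5/9 + 4/9)*(-1) + (4 + √2*(I*√3))*0)) = 28*(132 + (-4/9*(-1) + (4 + I*√6)*0)) = 28*(132 + (4/9 + 0)) = 28*(132 + 4/9) = 28*(1192/9) = 33376/9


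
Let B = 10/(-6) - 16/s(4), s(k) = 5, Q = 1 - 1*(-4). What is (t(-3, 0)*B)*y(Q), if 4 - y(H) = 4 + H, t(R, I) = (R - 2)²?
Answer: 1825/3 ≈ 608.33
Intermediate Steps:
Q = 5 (Q = 1 + 4 = 5)
t(R, I) = (-2 + R)²
y(H) = -H (y(H) = 4 - (4 + H) = 4 + (-4 - H) = -H)
B = -73/15 (B = 10/(-6) - 16/5 = 10*(-⅙) - 16*⅕ = -5/3 - 16/5 = -73/15 ≈ -4.8667)
(t(-3, 0)*B)*y(Q) = ((-2 - 3)²*(-73/15))*(-1*5) = ((-5)²*(-73/15))*(-5) = (25*(-73/15))*(-5) = -365/3*(-5) = 1825/3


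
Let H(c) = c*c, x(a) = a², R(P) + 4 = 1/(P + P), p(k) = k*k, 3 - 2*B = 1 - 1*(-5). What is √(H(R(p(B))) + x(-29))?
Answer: 73*√13/9 ≈ 29.245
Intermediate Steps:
B = -3/2 (B = 3/2 - (1 - 1*(-5))/2 = 3/2 - (1 + 5)/2 = 3/2 - ½*6 = 3/2 - 3 = -3/2 ≈ -1.5000)
p(k) = k²
R(P) = -4 + 1/(2*P) (R(P) = -4 + 1/(P + P) = -4 + 1/(2*P))
H(c) = c²
√(H(R(p(B))) + x(-29)) = √((-4 + 1/(2*((-3/2)²)))² + (-29)²) = √((-4 + 1/(2*(9/4)))² + 841) = √((-4 + (½)*(4/9))² + 841) = √((-4 + 2/9)² + 841) = √((-34/9)² + 841) = √(1156/81 + 841) = √(69277/81) = 73*√13/9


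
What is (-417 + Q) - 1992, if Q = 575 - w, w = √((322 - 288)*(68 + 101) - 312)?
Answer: -1834 - √5434 ≈ -1907.7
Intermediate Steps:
w = √5434 (w = √(34*169 - 312) = √(5746 - 312) = √5434 ≈ 73.716)
Q = 575 - √5434 ≈ 501.28
(-417 + Q) - 1992 = (-417 + (575 - √5434)) - 1992 = (158 - √5434) - 1992 = -1834 - √5434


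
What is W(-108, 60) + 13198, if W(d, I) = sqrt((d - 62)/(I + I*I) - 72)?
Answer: 13198 + I*sqrt(9651054)/366 ≈ 13198.0 + 8.488*I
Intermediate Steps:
W(d, I) = sqrt(-72 + (-62 + d)/(I + I**2)) (W(d, I) = sqrt((-62 + d)/(I + I**2) - 72) = sqrt(-72 + (-62 + d)/(I + I**2)))
W(-108, 60) + 13198 = sqrt((-62 - 108 - 72*60 - 72*60**2)/(60*(1 + 60))) + 13198 = sqrt((1/60)*(-62 - 108 - 4320 - 72*3600)/61) + 13198 = sqrt((1/60)*(1/61)*(-62 - 108 - 4320 - 259200)) + 13198 = sqrt((1/60)*(1/61)*(-263690)) + 13198 = sqrt(-26369/366) + 13198 = I*sqrt(9651054)/366 + 13198 = 13198 + I*sqrt(9651054)/366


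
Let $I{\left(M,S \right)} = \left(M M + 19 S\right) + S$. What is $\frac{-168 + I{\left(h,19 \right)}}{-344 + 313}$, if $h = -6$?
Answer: $-8$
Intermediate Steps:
$I{\left(M,S \right)} = M^{2} + 20 S$ ($I{\left(M,S \right)} = \left(M^{2} + 19 S\right) + S = M^{2} + 20 S$)
$\frac{-168 + I{\left(h,19 \right)}}{-344 + 313} = \frac{-168 + \left(\left(-6\right)^{2} + 20 \cdot 19\right)}{-344 + 313} = \frac{-168 + \left(36 + 380\right)}{-31} = \left(-168 + 416\right) \left(- \frac{1}{31}\right) = 248 \left(- \frac{1}{31}\right) = -8$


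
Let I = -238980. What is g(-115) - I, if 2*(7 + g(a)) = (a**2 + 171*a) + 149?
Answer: 471655/2 ≈ 2.3583e+5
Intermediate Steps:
g(a) = 135/2 + a**2/2 + 171*a/2 (g(a) = -7 + ((a**2 + 171*a) + 149)/2 = -7 + (149 + a**2 + 171*a)/2 = -7 + (149/2 + a**2/2 + 171*a/2) = 135/2 + a**2/2 + 171*a/2)
g(-115) - I = (135/2 + (1/2)*(-115)**2 + (171/2)*(-115)) - 1*(-238980) = (135/2 + (1/2)*13225 - 19665/2) + 238980 = (135/2 + 13225/2 - 19665/2) + 238980 = -6305/2 + 238980 = 471655/2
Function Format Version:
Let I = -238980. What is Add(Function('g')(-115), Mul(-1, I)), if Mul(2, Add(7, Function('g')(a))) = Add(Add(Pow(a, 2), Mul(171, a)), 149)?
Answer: Rational(471655, 2) ≈ 2.3583e+5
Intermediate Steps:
Function('g')(a) = Add(Rational(135, 2), Mul(Rational(1, 2), Pow(a, 2)), Mul(Rational(171, 2), a)) (Function('g')(a) = Add(-7, Mul(Rational(1, 2), Add(Add(Pow(a, 2), Mul(171, a)), 149))) = Add(-7, Mul(Rational(1, 2), Add(149, Pow(a, 2), Mul(171, a)))) = Add(-7, Add(Rational(149, 2), Mul(Rational(1, 2), Pow(a, 2)), Mul(Rational(171, 2), a))) = Add(Rational(135, 2), Mul(Rational(1, 2), Pow(a, 2)), Mul(Rational(171, 2), a)))
Add(Function('g')(-115), Mul(-1, I)) = Add(Add(Rational(135, 2), Mul(Rational(1, 2), Pow(-115, 2)), Mul(Rational(171, 2), -115)), Mul(-1, -238980)) = Add(Add(Rational(135, 2), Mul(Rational(1, 2), 13225), Rational(-19665, 2)), 238980) = Add(Add(Rational(135, 2), Rational(13225, 2), Rational(-19665, 2)), 238980) = Add(Rational(-6305, 2), 238980) = Rational(471655, 2)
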